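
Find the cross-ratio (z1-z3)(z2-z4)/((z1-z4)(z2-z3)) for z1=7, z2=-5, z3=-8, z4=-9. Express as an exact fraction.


Step 1: (z1-z3)(z2-z4) = 15 * 4 = 60
Step 2: (z1-z4)(z2-z3) = 16 * 3 = 48
Step 3: Cross-ratio = 60/48 = 5/4

5/4


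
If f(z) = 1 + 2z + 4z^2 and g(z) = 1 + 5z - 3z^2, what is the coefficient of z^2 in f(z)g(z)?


Step 1: z^2 term in f*g comes from: (1)*(-3z^2) + (2z)*(5z) + (4z^2)*(1)
Step 2: = -3 + 10 + 4
Step 3: = 11

11


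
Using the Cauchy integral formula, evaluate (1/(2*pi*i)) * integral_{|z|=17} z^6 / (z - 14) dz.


Step 1: f(z) = z^6, a = 14 is inside |z| = 17
Step 2: By Cauchy integral formula: (1/(2pi*i)) * integral = f(a)
Step 3: f(14) = 14^6 = 7529536

7529536


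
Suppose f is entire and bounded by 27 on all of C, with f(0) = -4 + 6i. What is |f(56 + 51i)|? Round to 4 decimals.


Step 1: By Liouville's theorem, a bounded entire function is constant.
Step 2: f(z) = f(0) = -4 + 6i for all z.
Step 3: |f(w)| = |-4 + 6i| = sqrt(16 + 36)
Step 4: = 7.2111

7.2111


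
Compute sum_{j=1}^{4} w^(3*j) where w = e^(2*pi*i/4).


Step 1: The sum sum_{j=1}^{n} w^(k*j) equals n if n | k, else 0.
Step 2: Here n = 4, k = 3
Step 3: Does n divide k? 4 | 3 -> False
Step 4: Sum = 0

0


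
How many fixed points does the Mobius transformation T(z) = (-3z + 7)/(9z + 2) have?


Step 1: Fixed points satisfy T(z) = z
Step 2: 9z^2 + 5z - 7 = 0
Step 3: Discriminant = 5^2 - 4*9*(-7) = 277
Step 4: Number of fixed points = 2

2


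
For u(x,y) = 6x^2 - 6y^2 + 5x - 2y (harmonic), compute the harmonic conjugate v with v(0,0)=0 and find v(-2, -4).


Step 1: v_x = -u_y = 12y + 2
Step 2: v_y = u_x = 12x + 5
Step 3: v = 12xy + 2x + 5y + C
Step 4: v(0,0) = 0 => C = 0
Step 5: v(-2, -4) = 72

72


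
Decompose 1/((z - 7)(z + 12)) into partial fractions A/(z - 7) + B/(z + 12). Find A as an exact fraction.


Step 1: Multiply both sides by (z - 7) and set z = 7
Step 2: A = 1 / (7 + 12)
Step 3: A = 1 / 19
Step 4: A = 1/19

1/19


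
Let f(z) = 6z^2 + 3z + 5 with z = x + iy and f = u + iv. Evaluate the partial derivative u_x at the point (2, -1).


Step 1: f(z) = 6(x+iy)^2 + 3(x+iy) + 5
Step 2: u = 6(x^2 - y^2) + 3x + 5
Step 3: u_x = 12x + 3
Step 4: At (2, -1): u_x = 24 + 3 = 27

27


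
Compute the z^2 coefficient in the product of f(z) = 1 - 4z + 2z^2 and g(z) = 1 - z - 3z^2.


Step 1: z^2 term in f*g comes from: (1)*(-3z^2) + (-4z)*(-z) + (2z^2)*(1)
Step 2: = -3 + 4 + 2
Step 3: = 3

3


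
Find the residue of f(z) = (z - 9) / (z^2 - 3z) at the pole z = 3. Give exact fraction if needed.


Step 1: Q(z) = z^2 - 3z = (z - 3)(z)
Step 2: Q'(z) = 2z - 3
Step 3: Q'(3) = 3, P(3) = -6
Step 4: Res = P(3)/Q'(3) = -6/3 = -2

-2


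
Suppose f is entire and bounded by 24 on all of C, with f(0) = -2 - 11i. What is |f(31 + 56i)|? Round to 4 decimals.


Step 1: By Liouville's theorem, a bounded entire function is constant.
Step 2: f(z) = f(0) = -2 - 11i for all z.
Step 3: |f(w)| = |-2 - 11i| = sqrt(4 + 121)
Step 4: = 11.1803

11.1803


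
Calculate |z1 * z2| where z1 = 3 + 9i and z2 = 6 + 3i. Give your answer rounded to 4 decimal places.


Step 1: |z1| = sqrt(3^2 + 9^2) = sqrt(90)
Step 2: |z2| = sqrt(6^2 + 3^2) = sqrt(45)
Step 3: |z1*z2| = |z1|*|z2| = sqrt(90) * sqrt(45) = sqrt(90 * 45) = sqrt(4050)
Step 4: = 63.6396

63.6396


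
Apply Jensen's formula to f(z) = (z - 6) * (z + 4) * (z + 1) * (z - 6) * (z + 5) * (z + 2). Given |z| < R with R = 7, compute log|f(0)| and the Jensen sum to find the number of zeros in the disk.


Jensen's formula: (1/2pi)*integral log|f(Re^it)|dt = log|f(0)| + sum_{|a_k|<R} log(R/|a_k|)
Step 1: f(0) = (-6) * 4 * 1 * (-6) * 5 * 2 = 1440
Step 2: log|f(0)| = log|6| + log|-4| + log|-1| + log|6| + log|-5| + log|-2| = 7.2724
Step 3: Zeros inside |z| < 7: 6, -4, -1, 6, -5, -2
Step 4: Jensen sum = log(7/6) + log(7/4) + log(7/1) + log(7/6) + log(7/5) + log(7/2) = 4.4031
Step 5: n(R) = number of terms in the Jensen sum = count of zeros inside |z| < 7 = 6

6


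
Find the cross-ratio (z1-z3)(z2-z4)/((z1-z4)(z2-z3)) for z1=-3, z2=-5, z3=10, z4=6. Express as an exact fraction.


Step 1: (z1-z3)(z2-z4) = (-13) * (-11) = 143
Step 2: (z1-z4)(z2-z3) = (-9) * (-15) = 135
Step 3: Cross-ratio = 143/135 = 143/135

143/135


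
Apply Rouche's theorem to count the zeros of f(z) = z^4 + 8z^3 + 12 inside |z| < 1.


Step 1: On |z| = 1 the three terms have sizes |z^4| = 1^4 = 1, |8z^3| = 8*1^3 = 8, |12| = 12
Step 2: The dominant term is g(z) = 12; let h(z) = z^4 + 8z^3 so f = g + h
Step 3: On |z| = 1: |g| = 12 and |h| <= 1 + 8 = 9
Step 4: Since 12 > 9, |h| < |g| on |z| = 1, so by Rouche f has the same number of zeros as g inside |z| < 1
Step 5: g(z) = 12 is a nonzero constant with no zeros inside |z| < 1. Answer = 0

0


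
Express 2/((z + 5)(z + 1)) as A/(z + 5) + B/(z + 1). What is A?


Step 1: Multiply both sides by (z + 5) and set z = -5
Step 2: A = 2 / (-5 + 1)
Step 3: A = 2 / (-4)
Step 4: A = -1/2

-1/2


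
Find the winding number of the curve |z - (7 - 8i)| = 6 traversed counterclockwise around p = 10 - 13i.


Step 1: Center c = (7, -8), radius = 6
Step 2: |p - c|^2 = 3^2 + (-5)^2 = 34
Step 3: r^2 = 36
Step 4: |p-c| < r so winding number = 1

1


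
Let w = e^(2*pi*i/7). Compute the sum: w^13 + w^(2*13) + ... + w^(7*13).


Step 1: The sum sum_{j=1}^{n} w^(k*j) equals n if n | k, else 0.
Step 2: Here n = 7, k = 13
Step 3: Does n divide k? 7 | 13 -> False
Step 4: Sum = 0

0


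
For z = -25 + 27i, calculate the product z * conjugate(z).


Step 1: conj(z) = -25 - 27i
Step 2: z * conj(z) = (-25)^2 + 27^2
Step 3: = 625 + 729 = 1354

1354


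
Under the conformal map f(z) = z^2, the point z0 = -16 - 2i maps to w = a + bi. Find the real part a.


Step 1: z0 = -16 - 2i
Step 2: z0^2 = (-16)^2 - (-2)^2 + 64i
Step 3: real part = 256 - 4 = 252

252


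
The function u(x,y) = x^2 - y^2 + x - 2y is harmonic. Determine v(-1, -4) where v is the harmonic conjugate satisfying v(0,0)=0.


Step 1: v_x = -u_y = 2y + 2
Step 2: v_y = u_x = 2x + 1
Step 3: v = 2xy + 2x + y + C
Step 4: v(0,0) = 0 => C = 0
Step 5: v(-1, -4) = 2

2


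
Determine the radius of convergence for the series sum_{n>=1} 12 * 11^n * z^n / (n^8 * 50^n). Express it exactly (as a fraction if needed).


Step 1: General term a_n = 12 * 11^n / (n^8 * 50^n)
Step 2: By the root test, |a_n|^(1/n) = 12^(1/n) * 11 / (n^(8/n) * 50) -> 11/50 as n -> infinity (since 12^(1/n) -> 1 and n^(8/n) -> 1)
Step 3: R = 1/lim|a_n|^(1/n) = 50/11

50/11


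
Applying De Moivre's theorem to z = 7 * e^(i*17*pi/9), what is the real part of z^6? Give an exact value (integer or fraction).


Step 1: By De Moivre's theorem, z^6 = 7^6 * e^(i*6*17*pi/9) = 117649 * (cos(34*pi/3) + i*sin(34*pi/3))
Step 2: |z|^6 = 7^6 = 117649
Step 3: Reduce the angle mod 2*pi: 34*pi/3 - 10*pi = 4*pi/3
Step 4: cos(4*pi/3) = -1/2
Step 5: Re(z^6) = 117649 * (-1/2) = -117649/2

-117649/2


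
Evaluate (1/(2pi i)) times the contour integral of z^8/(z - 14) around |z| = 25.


Step 1: f(z) = z^8, a = 14 is inside |z| = 25
Step 2: By Cauchy integral formula: (1/(2pi*i)) * integral = f(a)
Step 3: f(14) = 14^8 = 1475789056

1475789056


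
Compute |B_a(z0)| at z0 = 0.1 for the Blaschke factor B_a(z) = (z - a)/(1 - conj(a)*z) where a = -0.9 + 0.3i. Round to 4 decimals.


Step 1: Numerator z0 - a = 0.1 - (-0.9 + 0.3i) = 1 - 0.3i
Step 2: Denominator 1 - conj(a)*z0 = 1 - (-0.9 - 0.3i)*0.1 = 1.09 + 0.03i
Step 3: |z0 - a|^2 = 1^2 + (-0.3)^2 = 1.09; |1 - conj(a)*z0|^2 = 1.09^2 + 0.03^2 = 1.189
Step 4: |B_a(0.1)| = sqrt(1.09 / 1.189) = sqrt(0.916737)
Step 5: = 0.9575

0.9575


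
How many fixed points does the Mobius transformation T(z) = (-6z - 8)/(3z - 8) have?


Step 1: Fixed points satisfy T(z) = z
Step 2: 3z^2 - 2z + 8 = 0
Step 3: Discriminant = (-2)^2 - 4*3*8 = -92
Step 4: Number of fixed points = 2

2


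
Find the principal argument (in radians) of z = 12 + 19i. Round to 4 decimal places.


Step 1: z = 12 + 19i
Step 2: arg(z) = atan2(19, 12)
Step 3: arg(z) = 1.0075

1.0075


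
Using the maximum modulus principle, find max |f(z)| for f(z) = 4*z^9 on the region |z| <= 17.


Step 1: On |z| = 17, |f(z)| = 4 * |z|^9 = 4 * 17^9
Step 2: By maximum modulus principle, maximum is on boundary.
Step 3: Maximum = 4 * 118587876497 = 474351505988

474351505988


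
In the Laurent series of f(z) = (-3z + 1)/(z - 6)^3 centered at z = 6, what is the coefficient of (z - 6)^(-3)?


Step 1: Write the numerator in powers of (z - 6): -3z + 1 = -3(z - 6) + (-3*6 + 1) = -3(z - 6) - 17
Step 2: Divide by (z - 6)^3: f(z) = -17(z - 6)^(-3) - 3(z - 6)^(-2)
Step 3: This finite sum is the Laurent series of f about z = 6.
Step 4: Coefficient of (z - 6)^(-3) = -3*6 + 1 = -17

-17


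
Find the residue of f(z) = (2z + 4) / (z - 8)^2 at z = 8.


Step 1: Pole of order 2 at z = 8
Step 2: Res = lim d/dz [(z - 8)^2 * f(z)] as z -> 8
Step 3: (z - 8)^2 * f(z) = 2z + 4
Step 4: d/dz[2z + 4] = 2

2


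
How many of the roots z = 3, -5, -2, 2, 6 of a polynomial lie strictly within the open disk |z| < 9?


Step 1: Check each root:
  z = 3: |3| = 3 < 9
  z = -5: |-5| = 5 < 9
  z = -2: |-2| = 2 < 9
  z = 2: |2| = 2 < 9
  z = 6: |6| = 6 < 9
Step 2: Count = 5

5


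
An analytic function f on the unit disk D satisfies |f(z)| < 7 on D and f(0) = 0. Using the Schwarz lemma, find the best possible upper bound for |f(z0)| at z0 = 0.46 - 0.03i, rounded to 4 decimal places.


Step 1: g = f/7 maps D -> D with g(0) = 0, so by the Schwarz lemma |g(z)| <= |z|, i.e. |f(z)| <= 7|z|; this is sharp (f(z) = 7z).
Step 2: |z0|^2 = 0.46^2 + (-0.03)^2 = 0.2125
Step 3: |z0| = sqrt(0.2125) = 0.460977
Step 4: Best bound = 7 * |z0| = 7 * 0.460977 = 3.2268

3.2268


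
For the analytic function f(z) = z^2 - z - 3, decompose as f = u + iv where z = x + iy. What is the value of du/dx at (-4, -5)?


Step 1: f(z) = (x+iy)^2 - (x+iy) - 3
Step 2: u = (x^2 - y^2) - x - 3
Step 3: u_x = 2x - 1
Step 4: At (-4, -5): u_x = -8 - 1 = -9

-9


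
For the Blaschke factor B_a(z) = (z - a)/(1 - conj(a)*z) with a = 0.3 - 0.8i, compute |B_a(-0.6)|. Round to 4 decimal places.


Step 1: Numerator z0 - a = -0.6 - (0.3 - 0.8i) = -0.9 + 0.8i
Step 2: Denominator 1 - conj(a)*z0 = 1 - (0.3 + 0.8i)*(-0.6) = 1.18 + 0.48i
Step 3: |z0 - a|^2 = (-0.9)^2 + 0.8^2 = 1.45; |1 - conj(a)*z0|^2 = 1.18^2 + 0.48^2 = 1.6228
Step 4: |B_a(-0.6)| = sqrt(1.45 / 1.6228) = sqrt(0.893517)
Step 5: = 0.9453

0.9453


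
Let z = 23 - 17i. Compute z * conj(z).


Step 1: conj(z) = 23 + 17i
Step 2: z * conj(z) = 23^2 + (-17)^2
Step 3: = 529 + 289 = 818

818


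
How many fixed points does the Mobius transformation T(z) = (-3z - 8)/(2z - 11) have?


Step 1: Fixed points satisfy T(z) = z
Step 2: 2z^2 - 8z + 8 = 0
Step 3: Discriminant = (-8)^2 - 4*2*8 = 0
Step 4: Number of fixed points = 1

1


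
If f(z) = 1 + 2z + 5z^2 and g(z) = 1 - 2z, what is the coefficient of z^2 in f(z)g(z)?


Step 1: z^2 term in f*g comes from: (1)*(0) + (2z)*(-2z) + (5z^2)*(1)
Step 2: = 0 - 4 + 5
Step 3: = 1

1


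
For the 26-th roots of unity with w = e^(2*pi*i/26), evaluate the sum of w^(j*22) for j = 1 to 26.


Step 1: The sum sum_{j=1}^{n} w^(k*j) equals n if n | k, else 0.
Step 2: Here n = 26, k = 22
Step 3: Does n divide k? 26 | 22 -> False
Step 4: Sum = 0

0


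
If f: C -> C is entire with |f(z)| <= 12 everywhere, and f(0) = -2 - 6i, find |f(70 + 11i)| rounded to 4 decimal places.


Step 1: By Liouville's theorem, a bounded entire function is constant.
Step 2: f(z) = f(0) = -2 - 6i for all z.
Step 3: |f(w)| = |-2 - 6i| = sqrt(4 + 36)
Step 4: = 6.3246

6.3246


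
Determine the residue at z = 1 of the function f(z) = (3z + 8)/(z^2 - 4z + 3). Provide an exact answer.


Step 1: Q(z) = z^2 - 4z + 3 = (z - 1)(z - 3)
Step 2: Q'(z) = 2z - 4
Step 3: Q'(1) = -2, P(1) = 11
Step 4: Res = P(1)/Q'(1) = 11/(-2) = -11/2

-11/2


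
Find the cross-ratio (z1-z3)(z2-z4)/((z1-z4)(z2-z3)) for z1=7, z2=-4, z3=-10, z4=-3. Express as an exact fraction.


Step 1: (z1-z3)(z2-z4) = 17 * (-1) = -17
Step 2: (z1-z4)(z2-z3) = 10 * 6 = 60
Step 3: Cross-ratio = -17/60 = -17/60

-17/60


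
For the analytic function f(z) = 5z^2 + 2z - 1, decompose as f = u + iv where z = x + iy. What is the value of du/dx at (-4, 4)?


Step 1: f(z) = 5(x+iy)^2 + 2(x+iy) - 1
Step 2: u = 5(x^2 - y^2) + 2x - 1
Step 3: u_x = 10x + 2
Step 4: At (-4, 4): u_x = -40 + 2 = -38

-38


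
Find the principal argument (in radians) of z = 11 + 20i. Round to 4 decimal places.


Step 1: z = 11 + 20i
Step 2: arg(z) = atan2(20, 11)
Step 3: arg(z) = 1.068

1.068


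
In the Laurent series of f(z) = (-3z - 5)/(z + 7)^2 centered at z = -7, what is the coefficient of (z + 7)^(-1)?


Step 1: Write the numerator in powers of (z + 7): -3z - 5 = -3(z + 7) + (-3*(-7) - 5) = -3(z + 7) + 16
Step 2: Divide by (z + 7)^2: f(z) = 16(z + 7)^(-2) - 3(z + 7)^(-1)
Step 3: This finite sum is the Laurent series of f about z = -7.
Step 4: Coefficient of (z + 7)^(-1) = coefficient of (z + 7) in the re-centred numerator = -3

-3


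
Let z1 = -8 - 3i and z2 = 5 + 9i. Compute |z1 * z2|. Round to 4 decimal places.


Step 1: |z1| = sqrt((-8)^2 + (-3)^2) = sqrt(73)
Step 2: |z2| = sqrt(5^2 + 9^2) = sqrt(106)
Step 3: |z1*z2| = |z1|*|z2| = sqrt(73) * sqrt(106) = sqrt(73 * 106) = sqrt(7738)
Step 4: = 87.9659

87.9659


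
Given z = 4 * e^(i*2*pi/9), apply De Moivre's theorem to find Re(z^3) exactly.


Step 1: By De Moivre's theorem, z^3 = 4^3 * e^(i*3*2*pi/9) = 64 * (cos(2*pi/3) + i*sin(2*pi/3))
Step 2: |z|^3 = 4^3 = 64
Step 3: The angle 2*pi/3 already lies in [0, 2*pi)
Step 4: cos(2*pi/3) = -1/2
Step 5: Re(z^3) = 64 * (-1/2) = -32

-32


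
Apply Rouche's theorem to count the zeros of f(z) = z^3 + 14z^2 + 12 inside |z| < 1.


Step 1: On |z| = 1 the three terms have sizes |z^3| = 1^3 = 1, |14z^2| = 14*1^2 = 14, |12| = 12
Step 2: The dominant term is g(z) = 14z^2; let h(z) = z^3 + 12 so f = g + h
Step 3: On |z| = 1: |g| = 14 and |h| <= 1 + 12 = 13
Step 4: Since 14 > 13, |h| < |g| on |z| = 1, so by Rouche f has the same number of zeros as g inside |z| < 1
Step 5: g(z) = 14z^2 has 2 zeros (at the origin, multiplicity 2) inside |z| < 1. Answer = 2

2


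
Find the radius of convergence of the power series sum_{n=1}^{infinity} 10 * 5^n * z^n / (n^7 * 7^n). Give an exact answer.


Step 1: General term a_n = 10 * 5^n / (n^7 * 7^n)
Step 2: By the root test, |a_n|^(1/n) = 10^(1/n) * 5 / (n^(7/n) * 7) -> 5/7 as n -> infinity (since 10^(1/n) -> 1 and n^(7/n) -> 1)
Step 3: R = 1/lim|a_n|^(1/n) = 7/5

7/5


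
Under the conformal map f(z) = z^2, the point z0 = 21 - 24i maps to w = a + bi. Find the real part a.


Step 1: z0 = 21 - 24i
Step 2: z0^2 = 21^2 - (-24)^2 - 1008i
Step 3: real part = 441 - 576 = -135

-135


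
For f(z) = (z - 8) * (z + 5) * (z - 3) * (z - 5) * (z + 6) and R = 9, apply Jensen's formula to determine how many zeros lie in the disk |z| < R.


Jensen's formula: (1/2pi)*integral log|f(Re^it)|dt = log|f(0)| + sum_{|a_k|<R} log(R/|a_k|)
Step 1: f(0) = (-8) * 5 * (-3) * (-5) * 6 = -3600
Step 2: log|f(0)| = log|8| + log|-5| + log|3| + log|5| + log|-6| = 8.1887
Step 3: Zeros inside |z| < 9: 8, -5, 3, 5, -6
Step 4: Jensen sum = log(9/8) + log(9/5) + log(9/3) + log(9/5) + log(9/6) = 2.7974
Step 5: n(R) = number of terms in the Jensen sum = count of zeros inside |z| < 9 = 5

5


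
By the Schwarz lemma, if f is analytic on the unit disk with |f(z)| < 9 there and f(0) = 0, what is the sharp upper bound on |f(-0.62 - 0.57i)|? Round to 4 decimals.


Step 1: g = f/9 maps D -> D with g(0) = 0, so by the Schwarz lemma |g(z)| <= |z|, i.e. |f(z)| <= 9|z|; this is sharp (f(z) = 9z).
Step 2: |z0|^2 = (-0.62)^2 + (-0.57)^2 = 0.7093
Step 3: |z0| = sqrt(0.7093) = 0.8422
Step 4: Best bound = 9 * |z0| = 9 * 0.8422 = 7.5798

7.5798


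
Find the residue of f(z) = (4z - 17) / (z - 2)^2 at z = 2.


Step 1: Pole of order 2 at z = 2
Step 2: Res = lim d/dz [(z - 2)^2 * f(z)] as z -> 2
Step 3: (z - 2)^2 * f(z) = 4z - 17
Step 4: d/dz[4z - 17] = 4

4


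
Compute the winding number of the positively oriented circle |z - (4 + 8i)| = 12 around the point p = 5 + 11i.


Step 1: Center c = (4, 8), radius = 12
Step 2: |p - c|^2 = 1^2 + 3^2 = 10
Step 3: r^2 = 144
Step 4: |p-c| < r so winding number = 1

1


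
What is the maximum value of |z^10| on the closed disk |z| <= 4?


Step 1: On |z| = 4, |f(z)| = |z|^10 = 4^10
Step 2: By maximum modulus principle, maximum is on boundary.
Step 3: Maximum = 1048576 = 1048576

1048576


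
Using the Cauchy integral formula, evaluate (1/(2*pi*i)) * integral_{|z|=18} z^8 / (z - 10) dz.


Step 1: f(z) = z^8, a = 10 is inside |z| = 18
Step 2: By Cauchy integral formula: (1/(2pi*i)) * integral = f(a)
Step 3: f(10) = 10^8 = 100000000

100000000


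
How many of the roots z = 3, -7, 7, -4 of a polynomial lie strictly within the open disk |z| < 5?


Step 1: Check each root:
  z = 3: |3| = 3 < 5
  z = -7: |-7| = 7 >= 5
  z = 7: |7| = 7 >= 5
  z = -4: |-4| = 4 < 5
Step 2: Count = 2

2


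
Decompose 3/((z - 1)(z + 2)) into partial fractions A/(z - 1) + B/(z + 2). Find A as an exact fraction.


Step 1: Multiply both sides by (z - 1) and set z = 1
Step 2: A = 3 / (1 + 2)
Step 3: A = 3 / 3
Step 4: A = 1

1


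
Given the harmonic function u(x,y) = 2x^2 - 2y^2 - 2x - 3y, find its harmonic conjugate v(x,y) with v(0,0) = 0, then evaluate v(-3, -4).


Step 1: v_x = -u_y = 4y + 3
Step 2: v_y = u_x = 4x - 2
Step 3: v = 4xy + 3x - 2y + C
Step 4: v(0,0) = 0 => C = 0
Step 5: v(-3, -4) = 47

47


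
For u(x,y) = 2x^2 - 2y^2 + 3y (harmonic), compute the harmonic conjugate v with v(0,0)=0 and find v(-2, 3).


Step 1: v_x = -u_y = 4y - 3
Step 2: v_y = u_x = 4x + 0
Step 3: v = 4xy - 3x + C
Step 4: v(0,0) = 0 => C = 0
Step 5: v(-2, 3) = -18

-18


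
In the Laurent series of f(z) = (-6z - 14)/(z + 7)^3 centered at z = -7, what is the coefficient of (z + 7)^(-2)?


Step 1: Write the numerator in powers of (z + 7): -6z - 14 = -6(z + 7) + (-6*(-7) - 14) = -6(z + 7) + 28
Step 2: Divide by (z + 7)^3: f(z) = 28(z + 7)^(-3) - 6(z + 7)^(-2)
Step 3: This finite sum is the Laurent series of f about z = -7.
Step 4: Coefficient of (z + 7)^(-2) = coefficient of (z + 7) in the re-centred numerator = -6

-6


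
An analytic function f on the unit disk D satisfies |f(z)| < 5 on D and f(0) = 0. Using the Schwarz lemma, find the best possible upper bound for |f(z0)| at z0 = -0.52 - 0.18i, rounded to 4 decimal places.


Step 1: g = f/5 maps D -> D with g(0) = 0, so by the Schwarz lemma |g(z)| <= |z|, i.e. |f(z)| <= 5|z|; this is sharp (f(z) = 5z).
Step 2: |z0|^2 = (-0.52)^2 + (-0.18)^2 = 0.3028
Step 3: |z0| = sqrt(0.3028) = 0.550273
Step 4: Best bound = 5 * |z0| = 5 * 0.550273 = 2.7514

2.7514


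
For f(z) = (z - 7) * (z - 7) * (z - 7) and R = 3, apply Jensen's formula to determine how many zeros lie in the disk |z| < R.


Jensen's formula: (1/2pi)*integral log|f(Re^it)|dt = log|f(0)| + sum_{|a_k|<R} log(R/|a_k|)
Step 1: f(0) = (-7) * (-7) * (-7) = -343
Step 2: log|f(0)| = log|7| + log|7| + log|7| = 5.8377
Step 3: Zeros inside |z| < 3: none
Step 4: Jensen sum = (empty sum) = 0
Step 5: n(R) = number of terms in the Jensen sum = count of zeros inside |z| < 3 = 0

0


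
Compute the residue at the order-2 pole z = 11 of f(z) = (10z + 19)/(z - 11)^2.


Step 1: Pole of order 2 at z = 11
Step 2: Res = lim d/dz [(z - 11)^2 * f(z)] as z -> 11
Step 3: (z - 11)^2 * f(z) = 10z + 19
Step 4: d/dz[10z + 19] = 10

10


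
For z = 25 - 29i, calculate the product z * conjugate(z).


Step 1: conj(z) = 25 + 29i
Step 2: z * conj(z) = 25^2 + (-29)^2
Step 3: = 625 + 841 = 1466

1466


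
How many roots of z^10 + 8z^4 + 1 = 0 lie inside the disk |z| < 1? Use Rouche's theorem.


Step 1: On |z| = 1 the three terms have sizes |z^10| = 1^10 = 1, |8z^4| = 8*1^4 = 8, |1| = 1
Step 2: The dominant term is g(z) = 8z^4; let h(z) = z^10 + 1 so f = g + h
Step 3: On |z| = 1: |g| = 8 and |h| <= 1 + 1 = 2
Step 4: Since 8 > 2, |h| < |g| on |z| = 1, so by Rouche f has the same number of zeros as g inside |z| < 1
Step 5: g(z) = 8z^4 has 4 zeros (at the origin, multiplicity 4) inside |z| < 1. Answer = 4

4


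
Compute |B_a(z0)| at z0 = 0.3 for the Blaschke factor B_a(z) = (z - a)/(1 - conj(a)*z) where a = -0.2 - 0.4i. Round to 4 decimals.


Step 1: Numerator z0 - a = 0.3 - (-0.2 - 0.4i) = 0.5 + 0.4i
Step 2: Denominator 1 - conj(a)*z0 = 1 - (-0.2 + 0.4i)*0.3 = 1.06 - 0.12i
Step 3: |z0 - a|^2 = 0.5^2 + 0.4^2 = 0.41; |1 - conj(a)*z0|^2 = 1.06^2 + (-0.12)^2 = 1.138
Step 4: |B_a(0.3)| = sqrt(0.41 / 1.138) = sqrt(0.360281)
Step 5: = 0.6002

0.6002


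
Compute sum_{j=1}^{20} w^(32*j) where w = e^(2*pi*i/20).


Step 1: The sum sum_{j=1}^{n} w^(k*j) equals n if n | k, else 0.
Step 2: Here n = 20, k = 32
Step 3: Does n divide k? 20 | 32 -> False
Step 4: Sum = 0

0


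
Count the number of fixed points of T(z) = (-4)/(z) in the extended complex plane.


Step 1: Fixed points satisfy T(z) = z
Step 2: z^2 + 4 = 0
Step 3: Discriminant = 0^2 - 4*1*4 = -16
Step 4: Number of fixed points = 2

2


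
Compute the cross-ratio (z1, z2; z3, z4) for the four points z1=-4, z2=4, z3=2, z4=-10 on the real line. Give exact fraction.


Step 1: (z1-z3)(z2-z4) = (-6) * 14 = -84
Step 2: (z1-z4)(z2-z3) = 6 * 2 = 12
Step 3: Cross-ratio = -84/12 = -7

-7


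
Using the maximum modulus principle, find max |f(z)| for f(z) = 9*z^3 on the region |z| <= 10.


Step 1: On |z| = 10, |f(z)| = 9 * |z|^3 = 9 * 10^3
Step 2: By maximum modulus principle, maximum is on boundary.
Step 3: Maximum = 9 * 1000 = 9000

9000


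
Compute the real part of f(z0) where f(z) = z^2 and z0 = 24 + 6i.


Step 1: z0 = 24 + 6i
Step 2: z0^2 = 24^2 - 6^2 + 288i
Step 3: real part = 576 - 36 = 540

540


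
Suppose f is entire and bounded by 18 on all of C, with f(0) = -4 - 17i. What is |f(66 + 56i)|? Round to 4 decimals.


Step 1: By Liouville's theorem, a bounded entire function is constant.
Step 2: f(z) = f(0) = -4 - 17i for all z.
Step 3: |f(w)| = |-4 - 17i| = sqrt(16 + 289)
Step 4: = 17.4642

17.4642


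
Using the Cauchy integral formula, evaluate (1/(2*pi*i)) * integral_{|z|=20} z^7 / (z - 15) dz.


Step 1: f(z) = z^7, a = 15 is inside |z| = 20
Step 2: By Cauchy integral formula: (1/(2pi*i)) * integral = f(a)
Step 3: f(15) = 15^7 = 170859375

170859375


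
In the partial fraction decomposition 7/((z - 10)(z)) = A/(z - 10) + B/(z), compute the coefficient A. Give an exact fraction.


Step 1: Multiply both sides by (z - 10) and set z = 10
Step 2: A = 7 / (10 - 0)
Step 3: A = 7 / 10
Step 4: A = 7/10

7/10


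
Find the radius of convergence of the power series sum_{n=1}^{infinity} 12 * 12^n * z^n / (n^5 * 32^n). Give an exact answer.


Step 1: General term a_n = 12 * 12^n / (n^5 * 32^n)
Step 2: By the root test, |a_n|^(1/n) = 12^(1/n) * 12 / (n^(5/n) * 32) -> 12/32 as n -> infinity (since 12^(1/n) -> 1 and n^(5/n) -> 1)
Step 3: R = 1/lim|a_n|^(1/n) = 32/12 = 8/3

8/3


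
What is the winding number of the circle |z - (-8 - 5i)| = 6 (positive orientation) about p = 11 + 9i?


Step 1: Center c = (-8, -5), radius = 6
Step 2: |p - c|^2 = 19^2 + 14^2 = 557
Step 3: r^2 = 36
Step 4: |p-c| > r so winding number = 0

0


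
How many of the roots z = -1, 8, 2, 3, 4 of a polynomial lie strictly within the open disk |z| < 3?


Step 1: Check each root:
  z = -1: |-1| = 1 < 3
  z = 8: |8| = 8 >= 3
  z = 2: |2| = 2 < 3
  z = 3: |3| = 3 >= 3
  z = 4: |4| = 4 >= 3
Step 2: Count = 2

2


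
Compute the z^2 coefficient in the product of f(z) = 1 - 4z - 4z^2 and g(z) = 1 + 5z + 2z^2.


Step 1: z^2 term in f*g comes from: (1)*(2z^2) + (-4z)*(5z) + (-4z^2)*(1)
Step 2: = 2 - 20 - 4
Step 3: = -22

-22


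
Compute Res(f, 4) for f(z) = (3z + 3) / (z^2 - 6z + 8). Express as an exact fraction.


Step 1: Q(z) = z^2 - 6z + 8 = (z - 4)(z - 2)
Step 2: Q'(z) = 2z - 6
Step 3: Q'(4) = 2, P(4) = 15
Step 4: Res = P(4)/Q'(4) = 15/2 = 15/2

15/2


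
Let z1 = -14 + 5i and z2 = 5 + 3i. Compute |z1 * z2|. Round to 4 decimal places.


Step 1: |z1| = sqrt((-14)^2 + 5^2) = sqrt(221)
Step 2: |z2| = sqrt(5^2 + 3^2) = sqrt(34)
Step 3: |z1*z2| = |z1|*|z2| = sqrt(221) * sqrt(34) = sqrt(221 * 34) = sqrt(7514)
Step 4: = 86.6833

86.6833


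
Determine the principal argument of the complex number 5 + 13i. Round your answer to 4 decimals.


Step 1: z = 5 + 13i
Step 2: arg(z) = atan2(13, 5)
Step 3: arg(z) = 1.2036

1.2036


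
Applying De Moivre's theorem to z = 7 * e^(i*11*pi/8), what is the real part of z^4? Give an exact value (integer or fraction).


Step 1: By De Moivre's theorem, z^4 = 7^4 * e^(i*4*11*pi/8) = 2401 * (cos(11*pi/2) + i*sin(11*pi/2))
Step 2: |z|^4 = 7^4 = 2401
Step 3: Reduce the angle mod 2*pi: 11*pi/2 - 4*pi = 3*pi/2
Step 4: cos(3*pi/2) = 0
Step 5: Re(z^4) = 2401 * 0 = 0

0


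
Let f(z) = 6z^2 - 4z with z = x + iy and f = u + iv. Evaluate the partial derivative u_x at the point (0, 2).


Step 1: f(z) = 6(x+iy)^2 - 4(x+iy) + 0
Step 2: u = 6(x^2 - y^2) - 4x + 0
Step 3: u_x = 12x - 4
Step 4: At (0, 2): u_x = 0 - 4 = -4

-4


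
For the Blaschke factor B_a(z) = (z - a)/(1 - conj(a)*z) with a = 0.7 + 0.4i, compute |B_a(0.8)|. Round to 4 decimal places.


Step 1: Numerator z0 - a = 0.8 - (0.7 + 0.4i) = 0.1 - 0.4i
Step 2: Denominator 1 - conj(a)*z0 = 1 - (0.7 - 0.4i)*0.8 = 0.44 + 0.32i
Step 3: |z0 - a|^2 = 0.1^2 + (-0.4)^2 = 0.17; |1 - conj(a)*z0|^2 = 0.44^2 + 0.32^2 = 0.296
Step 4: |B_a(0.8)| = sqrt(0.17 / 0.296) = sqrt(0.574324)
Step 5: = 0.7578

0.7578


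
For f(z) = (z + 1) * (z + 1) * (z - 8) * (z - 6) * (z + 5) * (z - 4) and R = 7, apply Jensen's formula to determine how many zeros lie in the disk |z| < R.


Jensen's formula: (1/2pi)*integral log|f(Re^it)|dt = log|f(0)| + sum_{|a_k|<R} log(R/|a_k|)
Step 1: f(0) = 1 * 1 * (-8) * (-6) * 5 * (-4) = -960
Step 2: log|f(0)| = log|-1| + log|-1| + log|8| + log|6| + log|-5| + log|4| = 6.8669
Step 3: Zeros inside |z| < 7: -1, -1, 6, -5, 4
Step 4: Jensen sum = log(7/1) + log(7/1) + log(7/6) + log(7/5) + log(7/4) = 4.9421
Step 5: n(R) = number of terms in the Jensen sum = count of zeros inside |z| < 7 = 5

5


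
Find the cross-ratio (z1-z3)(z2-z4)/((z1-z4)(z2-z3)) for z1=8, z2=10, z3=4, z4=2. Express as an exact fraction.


Step 1: (z1-z3)(z2-z4) = 4 * 8 = 32
Step 2: (z1-z4)(z2-z3) = 6 * 6 = 36
Step 3: Cross-ratio = 32/36 = 8/9

8/9


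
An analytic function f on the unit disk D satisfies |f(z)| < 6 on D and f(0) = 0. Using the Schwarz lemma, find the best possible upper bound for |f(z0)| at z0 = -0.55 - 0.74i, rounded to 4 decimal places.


Step 1: g = f/6 maps D -> D with g(0) = 0, so by the Schwarz lemma |g(z)| <= |z|, i.e. |f(z)| <= 6|z|; this is sharp (f(z) = 6z).
Step 2: |z0|^2 = (-0.55)^2 + (-0.74)^2 = 0.8501
Step 3: |z0| = sqrt(0.8501) = 0.922009
Step 4: Best bound = 6 * |z0| = 6 * 0.922009 = 5.5321

5.5321


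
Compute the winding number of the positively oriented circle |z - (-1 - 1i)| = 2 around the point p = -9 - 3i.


Step 1: Center c = (-1, -1), radius = 2
Step 2: |p - c|^2 = (-8)^2 + (-2)^2 = 68
Step 3: r^2 = 4
Step 4: |p-c| > r so winding number = 0

0


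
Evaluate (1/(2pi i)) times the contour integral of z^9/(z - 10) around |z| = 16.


Step 1: f(z) = z^9, a = 10 is inside |z| = 16
Step 2: By Cauchy integral formula: (1/(2pi*i)) * integral = f(a)
Step 3: f(10) = 10^9 = 1000000000

1000000000


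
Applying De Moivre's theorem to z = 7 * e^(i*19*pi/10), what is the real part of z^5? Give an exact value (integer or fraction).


Step 1: By De Moivre's theorem, z^5 = 7^5 * e^(i*5*19*pi/10) = 16807 * (cos(19*pi/2) + i*sin(19*pi/2))
Step 2: |z|^5 = 7^5 = 16807
Step 3: Reduce the angle mod 2*pi: 19*pi/2 - 8*pi = 3*pi/2
Step 4: cos(3*pi/2) = 0
Step 5: Re(z^5) = 16807 * 0 = 0

0


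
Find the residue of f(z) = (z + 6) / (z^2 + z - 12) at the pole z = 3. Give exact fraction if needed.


Step 1: Q(z) = z^2 + z - 12 = (z - 3)(z + 4)
Step 2: Q'(z) = 2z + 1
Step 3: Q'(3) = 7, P(3) = 9
Step 4: Res = P(3)/Q'(3) = 9/7 = 9/7

9/7


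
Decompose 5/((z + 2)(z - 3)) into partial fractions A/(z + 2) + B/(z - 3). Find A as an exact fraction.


Step 1: Multiply both sides by (z + 2) and set z = -2
Step 2: A = 5 / (-2 - 3)
Step 3: A = 5 / (-5)
Step 4: A = -1

-1


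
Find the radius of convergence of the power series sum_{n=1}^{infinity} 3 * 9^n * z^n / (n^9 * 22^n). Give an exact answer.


Step 1: General term a_n = 3 * 9^n / (n^9 * 22^n)
Step 2: By the root test, |a_n|^(1/n) = 3^(1/n) * 9 / (n^(9/n) * 22) -> 9/22 as n -> infinity (since 3^(1/n) -> 1 and n^(9/n) -> 1)
Step 3: R = 1/lim|a_n|^(1/n) = 22/9

22/9


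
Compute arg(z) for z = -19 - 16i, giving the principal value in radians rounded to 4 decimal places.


Step 1: z = -19 - 16i
Step 2: arg(z) = atan2(-16, -19)
Step 3: arg(z) = -2.4417

-2.4417


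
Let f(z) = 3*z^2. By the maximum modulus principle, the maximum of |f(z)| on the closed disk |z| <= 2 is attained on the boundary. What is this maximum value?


Step 1: On |z| = 2, |f(z)| = 3 * |z|^2 = 3 * 2^2
Step 2: By maximum modulus principle, maximum is on boundary.
Step 3: Maximum = 3 * 4 = 12

12


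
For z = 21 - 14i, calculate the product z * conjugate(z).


Step 1: conj(z) = 21 + 14i
Step 2: z * conj(z) = 21^2 + (-14)^2
Step 3: = 441 + 196 = 637

637


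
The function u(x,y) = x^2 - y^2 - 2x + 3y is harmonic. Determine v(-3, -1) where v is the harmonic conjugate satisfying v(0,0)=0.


Step 1: v_x = -u_y = 2y - 3
Step 2: v_y = u_x = 2x - 2
Step 3: v = 2xy - 3x - 2y + C
Step 4: v(0,0) = 0 => C = 0
Step 5: v(-3, -1) = 17

17


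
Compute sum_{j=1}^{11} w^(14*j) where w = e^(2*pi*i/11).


Step 1: The sum sum_{j=1}^{n} w^(k*j) equals n if n | k, else 0.
Step 2: Here n = 11, k = 14
Step 3: Does n divide k? 11 | 14 -> False
Step 4: Sum = 0

0


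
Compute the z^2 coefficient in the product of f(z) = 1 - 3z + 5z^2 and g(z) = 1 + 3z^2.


Step 1: z^2 term in f*g comes from: (1)*(3z^2) + (-3z)*(0) + (5z^2)*(1)
Step 2: = 3 + 0 + 5
Step 3: = 8

8


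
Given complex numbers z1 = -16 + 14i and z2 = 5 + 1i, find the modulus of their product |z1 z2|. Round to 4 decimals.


Step 1: |z1| = sqrt((-16)^2 + 14^2) = sqrt(452)
Step 2: |z2| = sqrt(5^2 + 1^2) = sqrt(26)
Step 3: |z1*z2| = |z1|*|z2| = sqrt(452) * sqrt(26) = sqrt(452 * 26) = sqrt(11752)
Step 4: = 108.4066

108.4066


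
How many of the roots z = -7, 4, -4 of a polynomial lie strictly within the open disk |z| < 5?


Step 1: Check each root:
  z = -7: |-7| = 7 >= 5
  z = 4: |4| = 4 < 5
  z = -4: |-4| = 4 < 5
Step 2: Count = 2

2


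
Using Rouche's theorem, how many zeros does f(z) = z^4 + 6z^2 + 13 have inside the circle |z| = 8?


Step 1: On |z| = 8 the three terms have sizes |z^4| = 8^4 = 4096, |6z^2| = 6*8^2 = 384, |13| = 13
Step 2: The dominant term is g(z) = z^4; let h(z) = 6z^2 + 13 so f = g + h
Step 3: On |z| = 8: |g| = 4096 and |h| <= 384 + 13 = 397
Step 4: Since 4096 > 397, |h| < |g| on |z| = 8, so by Rouche f has the same number of zeros as g inside |z| < 8
Step 5: g(z) = z^4 has 4 zeros (all at the origin) inside |z| < 8. Answer = 4

4


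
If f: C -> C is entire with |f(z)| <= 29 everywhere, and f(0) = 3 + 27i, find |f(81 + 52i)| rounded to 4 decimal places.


Step 1: By Liouville's theorem, a bounded entire function is constant.
Step 2: f(z) = f(0) = 3 + 27i for all z.
Step 3: |f(w)| = |3 + 27i| = sqrt(9 + 729)
Step 4: = 27.1662

27.1662


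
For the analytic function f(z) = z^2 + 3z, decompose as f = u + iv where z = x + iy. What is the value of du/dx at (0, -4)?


Step 1: f(z) = (x+iy)^2 + 3(x+iy) + 0
Step 2: u = (x^2 - y^2) + 3x + 0
Step 3: u_x = 2x + 3
Step 4: At (0, -4): u_x = 0 + 3 = 3

3


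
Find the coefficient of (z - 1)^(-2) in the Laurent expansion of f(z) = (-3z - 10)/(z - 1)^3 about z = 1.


Step 1: Write the numerator in powers of (z - 1): -3z - 10 = -3(z - 1) + (-3*1 - 10) = -3(z - 1) - 13
Step 2: Divide by (z - 1)^3: f(z) = -13(z - 1)^(-3) - 3(z - 1)^(-2)
Step 3: This finite sum is the Laurent series of f about z = 1.
Step 4: Coefficient of (z - 1)^(-2) = coefficient of (z - 1) in the re-centred numerator = -3

-3


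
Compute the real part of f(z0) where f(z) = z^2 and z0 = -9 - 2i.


Step 1: z0 = -9 - 2i
Step 2: z0^2 = (-9)^2 - (-2)^2 + 36i
Step 3: real part = 81 - 4 = 77

77


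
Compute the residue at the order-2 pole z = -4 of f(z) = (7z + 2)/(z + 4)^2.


Step 1: Pole of order 2 at z = -4
Step 2: Res = lim d/dz [(z + 4)^2 * f(z)] as z -> -4
Step 3: (z + 4)^2 * f(z) = 7z + 2
Step 4: d/dz[7z + 2] = 7

7


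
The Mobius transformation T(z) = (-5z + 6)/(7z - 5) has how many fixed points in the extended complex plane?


Step 1: Fixed points satisfy T(z) = z
Step 2: 7z^2 - 6 = 0
Step 3: Discriminant = 0^2 - 4*7*(-6) = 168
Step 4: Number of fixed points = 2

2


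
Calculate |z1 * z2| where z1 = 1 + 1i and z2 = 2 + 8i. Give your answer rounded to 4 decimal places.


Step 1: |z1| = sqrt(1^2 + 1^2) = sqrt(2)
Step 2: |z2| = sqrt(2^2 + 8^2) = sqrt(68)
Step 3: |z1*z2| = |z1|*|z2| = sqrt(2) * sqrt(68) = sqrt(2 * 68) = sqrt(136)
Step 4: = 11.6619

11.6619


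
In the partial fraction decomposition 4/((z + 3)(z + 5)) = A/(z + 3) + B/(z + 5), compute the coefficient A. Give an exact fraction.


Step 1: Multiply both sides by (z + 3) and set z = -3
Step 2: A = 4 / (-3 + 5)
Step 3: A = 4 / 2
Step 4: A = 2

2


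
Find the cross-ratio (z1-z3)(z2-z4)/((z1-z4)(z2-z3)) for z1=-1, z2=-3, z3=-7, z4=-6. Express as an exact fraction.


Step 1: (z1-z3)(z2-z4) = 6 * 3 = 18
Step 2: (z1-z4)(z2-z3) = 5 * 4 = 20
Step 3: Cross-ratio = 18/20 = 9/10

9/10


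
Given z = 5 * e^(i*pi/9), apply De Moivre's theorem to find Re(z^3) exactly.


Step 1: By De Moivre's theorem, z^3 = 5^3 * e^(i*3*pi/9) = 125 * (cos(pi/3) + i*sin(pi/3))
Step 2: |z|^3 = 5^3 = 125
Step 3: The angle pi/3 already lies in [0, 2*pi)
Step 4: cos(pi/3) = 1/2
Step 5: Re(z^3) = 125 * 1/2 = 125/2

125/2


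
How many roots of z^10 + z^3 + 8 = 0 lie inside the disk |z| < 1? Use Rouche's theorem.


Step 1: On |z| = 1 the three terms have sizes |z^10| = 1^10 = 1, |z^3| = 1^3 = 1, |8| = 8
Step 2: The dominant term is g(z) = 8; let h(z) = z^10 + z^3 so f = g + h
Step 3: On |z| = 1: |g| = 8 and |h| <= 1 + 1 = 2
Step 4: Since 8 > 2, |h| < |g| on |z| = 1, so by Rouche f has the same number of zeros as g inside |z| < 1
Step 5: g(z) = 8 is a nonzero constant with no zeros inside |z| < 1. Answer = 0

0


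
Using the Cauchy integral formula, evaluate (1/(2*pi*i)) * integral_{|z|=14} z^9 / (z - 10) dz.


Step 1: f(z) = z^9, a = 10 is inside |z| = 14
Step 2: By Cauchy integral formula: (1/(2pi*i)) * integral = f(a)
Step 3: f(10) = 10^9 = 1000000000

1000000000


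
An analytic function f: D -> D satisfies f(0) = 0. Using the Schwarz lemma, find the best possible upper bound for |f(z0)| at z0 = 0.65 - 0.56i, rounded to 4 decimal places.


Step 1: Schwarz lemma: if f: D -> D is analytic with f(0) = 0, then |f(z)| <= |z| for all z in D, and this is sharp (f(z) = z).
Step 2: |z0|^2 = 0.65^2 + (-0.56)^2 = 0.7361
Step 3: |z0| = sqrt(0.7361) = 0.857963
Step 4: Best bound = |z0| = 0.858

0.858


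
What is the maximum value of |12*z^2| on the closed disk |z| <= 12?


Step 1: On |z| = 12, |f(z)| = 12 * |z|^2 = 12 * 12^2
Step 2: By maximum modulus principle, maximum is on boundary.
Step 3: Maximum = 12 * 144 = 1728

1728


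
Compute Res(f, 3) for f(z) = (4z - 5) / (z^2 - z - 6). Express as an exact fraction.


Step 1: Q(z) = z^2 - z - 6 = (z - 3)(z + 2)
Step 2: Q'(z) = 2z - 1
Step 3: Q'(3) = 5, P(3) = 7
Step 4: Res = P(3)/Q'(3) = 7/5 = 7/5

7/5


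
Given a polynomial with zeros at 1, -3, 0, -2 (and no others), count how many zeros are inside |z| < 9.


Step 1: Check each root:
  z = 1: |1| = 1 < 9
  z = -3: |-3| = 3 < 9
  z = 0: |0| = 0 < 9
  z = -2: |-2| = 2 < 9
Step 2: Count = 4

4


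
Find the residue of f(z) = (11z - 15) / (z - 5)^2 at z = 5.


Step 1: Pole of order 2 at z = 5
Step 2: Res = lim d/dz [(z - 5)^2 * f(z)] as z -> 5
Step 3: (z - 5)^2 * f(z) = 11z - 15
Step 4: d/dz[11z - 15] = 11

11


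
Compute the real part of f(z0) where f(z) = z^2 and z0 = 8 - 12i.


Step 1: z0 = 8 - 12i
Step 2: z0^2 = 8^2 - (-12)^2 - 192i
Step 3: real part = 64 - 144 = -80

-80


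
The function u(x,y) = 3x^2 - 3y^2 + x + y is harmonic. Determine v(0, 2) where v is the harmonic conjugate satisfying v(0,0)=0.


Step 1: v_x = -u_y = 6y - 1
Step 2: v_y = u_x = 6x + 1
Step 3: v = 6xy - x + y + C
Step 4: v(0,0) = 0 => C = 0
Step 5: v(0, 2) = 2

2


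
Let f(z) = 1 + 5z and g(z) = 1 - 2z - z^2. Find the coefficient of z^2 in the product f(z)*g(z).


Step 1: z^2 term in f*g comes from: (1)*(-z^2) + (5z)*(-2z) + (0)*(1)
Step 2: = -1 - 10 + 0
Step 3: = -11

-11


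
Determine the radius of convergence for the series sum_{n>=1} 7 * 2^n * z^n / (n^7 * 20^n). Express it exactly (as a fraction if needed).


Step 1: General term a_n = 7 * 2^n / (n^7 * 20^n)
Step 2: By the root test, |a_n|^(1/n) = 7^(1/n) * 2 / (n^(7/n) * 20) -> 2/20 as n -> infinity (since 7^(1/n) -> 1 and n^(7/n) -> 1)
Step 3: R = 1/lim|a_n|^(1/n) = 20/2 = 10

10


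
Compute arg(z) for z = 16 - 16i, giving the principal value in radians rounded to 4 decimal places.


Step 1: z = 16 - 16i
Step 2: arg(z) = atan2(-16, 16)
Step 3: arg(z) = -0.7854

-0.7854


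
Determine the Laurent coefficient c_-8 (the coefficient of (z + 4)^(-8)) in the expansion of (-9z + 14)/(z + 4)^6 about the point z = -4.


Step 1: Write the numerator in powers of (z + 4): -9z + 14 = -9(z + 4) + (-9*(-4) + 14) = -9(z + 4) + 50
Step 2: Divide by (z + 4)^6: f(z) = 50(z + 4)^(-6) - 9(z + 4)^(-5)
Step 3: This finite sum is the Laurent series of f about z = -4.
Step 4: Only the powers -6 and -5 appear, so the coefficient of (z + 4)^(-8) = 0

0


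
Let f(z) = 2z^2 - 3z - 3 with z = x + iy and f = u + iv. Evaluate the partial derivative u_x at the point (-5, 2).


Step 1: f(z) = 2(x+iy)^2 - 3(x+iy) - 3
Step 2: u = 2(x^2 - y^2) - 3x - 3
Step 3: u_x = 4x - 3
Step 4: At (-5, 2): u_x = -20 - 3 = -23

-23


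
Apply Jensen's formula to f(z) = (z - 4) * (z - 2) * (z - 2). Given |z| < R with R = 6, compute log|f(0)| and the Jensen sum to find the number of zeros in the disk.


Jensen's formula: (1/2pi)*integral log|f(Re^it)|dt = log|f(0)| + sum_{|a_k|<R} log(R/|a_k|)
Step 1: f(0) = (-4) * (-2) * (-2) = -16
Step 2: log|f(0)| = log|4| + log|2| + log|2| = 2.7726
Step 3: Zeros inside |z| < 6: 4, 2, 2
Step 4: Jensen sum = log(6/4) + log(6/2) + log(6/2) = 2.6027
Step 5: n(R) = number of terms in the Jensen sum = count of zeros inside |z| < 6 = 3

3


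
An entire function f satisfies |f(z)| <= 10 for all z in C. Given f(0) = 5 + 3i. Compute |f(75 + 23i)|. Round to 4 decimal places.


Step 1: By Liouville's theorem, a bounded entire function is constant.
Step 2: f(z) = f(0) = 5 + 3i for all z.
Step 3: |f(w)| = |5 + 3i| = sqrt(25 + 9)
Step 4: = 5.831

5.831


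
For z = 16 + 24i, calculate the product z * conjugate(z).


Step 1: conj(z) = 16 - 24i
Step 2: z * conj(z) = 16^2 + 24^2
Step 3: = 256 + 576 = 832

832


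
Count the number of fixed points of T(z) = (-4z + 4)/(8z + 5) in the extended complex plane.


Step 1: Fixed points satisfy T(z) = z
Step 2: 8z^2 + 9z - 4 = 0
Step 3: Discriminant = 9^2 - 4*8*(-4) = 209
Step 4: Number of fixed points = 2

2


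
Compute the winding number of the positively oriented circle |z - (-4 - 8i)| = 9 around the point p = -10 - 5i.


Step 1: Center c = (-4, -8), radius = 9
Step 2: |p - c|^2 = (-6)^2 + 3^2 = 45
Step 3: r^2 = 81
Step 4: |p-c| < r so winding number = 1

1


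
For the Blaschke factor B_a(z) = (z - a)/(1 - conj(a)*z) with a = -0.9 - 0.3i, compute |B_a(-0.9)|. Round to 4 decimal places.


Step 1: Numerator z0 - a = -0.9 - (-0.9 - 0.3i) = 0 + 0.3i
Step 2: Denominator 1 - conj(a)*z0 = 1 - (-0.9 + 0.3i)*(-0.9) = 0.19 + 0.27i
Step 3: |z0 - a|^2 = 0^2 + 0.3^2 = 0.09; |1 - conj(a)*z0|^2 = 0.19^2 + 0.27^2 = 0.109
Step 4: |B_a(-0.9)| = sqrt(0.09 / 0.109) = sqrt(0.825688)
Step 5: = 0.9087

0.9087
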